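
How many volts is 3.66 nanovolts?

nano = 10^-9, (no prefix) = 10^0; factor is 10^-9.
3.66 × 10^-9 = 0.00000000366

0.00000000366 volts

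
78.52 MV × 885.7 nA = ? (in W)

78.52 × 10⁶ × 885.7 × 10⁻⁹ = 69545.164 × 10⁻³ W

69.545164 W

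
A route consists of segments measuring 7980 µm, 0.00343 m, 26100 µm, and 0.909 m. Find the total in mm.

In mm:
  7980 µm = 7980 × 10^-3 mm = 7.98
  0.00343 m = 0.00343 × 10^3 mm = 3.43
  26100 µm = 26100 × 10^-3 mm = 26.1
  0.909 m = 0.909 × 10^3 mm = 909
Sum: 7.98 + 3.43 + 26.1 + 909 = 946.51

946.51 mm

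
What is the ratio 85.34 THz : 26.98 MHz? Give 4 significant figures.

(85.34 × 10¹²) / (26.98 × 10⁶) = 3.1631 × 10⁶

3163000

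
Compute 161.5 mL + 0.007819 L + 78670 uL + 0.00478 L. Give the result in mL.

In mL:
  161.5 mL → 161.5
  0.007819 L = 0.007819 × 10^3 mL = 7.819
  78670 uL = 78670 × 10^-3 mL = 78.67
  0.00478 L = 0.00478 × 10^3 mL = 4.78
Sum: 161.5 + 7.819 + 78.67 + 4.78 = 252.769

252.769 mL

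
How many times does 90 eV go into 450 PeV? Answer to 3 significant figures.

(450e15) / (90) = 5e15

5000000000000000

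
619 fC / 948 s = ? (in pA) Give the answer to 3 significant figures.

0.000653 pA

(619 × 10^-15) / (948) = 0.65295 × 10^-15 A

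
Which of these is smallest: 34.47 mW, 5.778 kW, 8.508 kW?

34.47 mW = 0.03447 W
5.778 kW = 5778 W
8.508 kW = 8508 W

34.47 mW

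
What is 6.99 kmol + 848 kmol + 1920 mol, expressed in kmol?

856.91 kmol

In kmol:
  6.99 kmol → 6.99
  848 kmol → 848
  1920 mol = 1920 × 10^-3 kmol = 1.92
Sum: 6.99 + 848 + 1.92 = 856.91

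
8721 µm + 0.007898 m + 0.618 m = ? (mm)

In mm:
  8721 µm = 8721 × 10^-3 mm = 8.721
  0.007898 m = 0.007898 × 10^3 mm = 7.898
  0.618 m = 0.618 × 10^3 mm = 618
Sum: 8.721 + 7.898 + 618 = 634.619

634.619 mm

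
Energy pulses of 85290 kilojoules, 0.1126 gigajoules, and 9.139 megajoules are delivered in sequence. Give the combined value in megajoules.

In megajoules:
  85290 kilojoules = 85290e-3 megajoules = 85.29
  0.1126 gigajoules = 0.1126e3 megajoules = 112.6
  9.139 megajoules → 9.139
Sum: 85.29 + 112.6 + 9.139 = 207.029

207.029 megajoules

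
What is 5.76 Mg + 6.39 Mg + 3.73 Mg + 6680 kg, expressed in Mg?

22.56 Mg

In Mg:
  5.76 Mg → 5.76
  6.39 Mg → 6.39
  3.73 Mg → 3.73
  6680 kg = 6680 × 10^-3 Mg = 6.68
Sum: 5.76 + 6.39 + 3.73 + 6.68 = 22.56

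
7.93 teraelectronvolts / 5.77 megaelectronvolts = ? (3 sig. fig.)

1370000

(7.93e12) / (5.77e6) = 1.374e6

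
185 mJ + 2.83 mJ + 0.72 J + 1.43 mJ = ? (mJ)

909.26 mJ

In mJ:
  185 mJ → 185
  2.83 mJ → 2.83
  0.72 J = 0.72 × 10³ mJ = 720
  1.43 mJ → 1.43
Sum: 185 + 2.83 + 720 + 1.43 = 909.26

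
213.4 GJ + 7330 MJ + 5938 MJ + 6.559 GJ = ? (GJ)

In GJ:
  213.4 GJ → 213.4
  7330 MJ = 7330 × 10⁻³ GJ = 7.33
  5938 MJ = 5938 × 10⁻³ GJ = 5.938
  6.559 GJ → 6.559
Sum: 213.4 + 7.33 + 5.938 + 6.559 = 233.227

233.227 GJ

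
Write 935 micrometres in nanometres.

micro = 10^-6, nano = 10^-9; factor is 10^3.
935 × 10^3 = 935000

935000 nanometres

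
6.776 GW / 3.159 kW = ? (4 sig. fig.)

2145000

(6.776e9) / (3.159e3) = 2.145e6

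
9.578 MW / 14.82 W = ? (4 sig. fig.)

646300

(9.578e6) / (14.82) = 0.64629e6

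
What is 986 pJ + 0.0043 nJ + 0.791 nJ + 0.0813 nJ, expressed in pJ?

1862.6 pJ

In pJ:
  986 pJ → 986
  0.0043 nJ = 0.0043 × 10^3 pJ = 4.3
  0.791 nJ = 0.791 × 10^3 pJ = 791
  0.0813 nJ = 0.0813 × 10^3 pJ = 81.3
Sum: 986 + 4.3 + 791 + 81.3 = 1862.6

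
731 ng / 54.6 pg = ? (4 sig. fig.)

(731 × 10^-9) / (54.6 × 10^-12) = 13.388 × 10^3

13390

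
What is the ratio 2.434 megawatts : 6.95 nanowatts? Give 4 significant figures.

(2.434 × 10^6) / (6.95 × 10^-9) = 0.35022 × 10^15

350200000000000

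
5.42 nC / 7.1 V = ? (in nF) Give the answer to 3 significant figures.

(5.42 × 10⁻⁹) / (7.1) = 0.76338 × 10⁻⁹ F

0.763 nF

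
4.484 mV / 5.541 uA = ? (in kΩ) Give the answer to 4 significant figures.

0.8092 kΩ

(4.484 × 10^-3) / (5.541 × 10^-6) = 0.80924 × 10^3 Ω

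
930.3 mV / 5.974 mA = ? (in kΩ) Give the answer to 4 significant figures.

(930.3 × 10^-3) / (5.974 × 10^-3) = 155.725 Ω

0.1557 kΩ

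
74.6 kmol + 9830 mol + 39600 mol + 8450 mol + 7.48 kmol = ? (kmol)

In kmol:
  74.6 kmol → 74.6
  9830 mol = 9830e-3 kmol = 9.83
  39600 mol = 39600e-3 kmol = 39.6
  8450 mol = 8450e-3 kmol = 8.45
  7.48 kmol → 7.48
Sum: 74.6 + 9.83 + 39.6 + 8.45 + 7.48 = 139.96

139.96 kmol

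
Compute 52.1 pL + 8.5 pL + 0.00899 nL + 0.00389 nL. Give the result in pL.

In pL:
  52.1 pL → 52.1
  8.5 pL → 8.5
  0.00899 nL = 0.00899 × 10^3 pL = 8.99
  0.00389 nL = 0.00389 × 10^3 pL = 3.89
Sum: 52.1 + 8.5 + 8.99 + 3.89 = 73.48

73.48 pL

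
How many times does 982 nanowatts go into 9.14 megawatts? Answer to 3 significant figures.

(9.14 × 10^6) / (982 × 10^-9) = 0.009308 × 10^15

9310000000000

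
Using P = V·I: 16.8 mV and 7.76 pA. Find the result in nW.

16.8 × 10^-3 × 7.76 × 10^-12 = 130.368 × 10^-15 W

0.000130368 nW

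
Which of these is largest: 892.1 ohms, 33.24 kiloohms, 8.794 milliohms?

33.24 kiloohms

892.1 ohms = 892.1 ohms
33.24 kiloohms = 33240 ohms
8.794 milliohms = 0.008794 ohms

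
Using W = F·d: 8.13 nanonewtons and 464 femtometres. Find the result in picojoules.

8.13 × 10⁻⁹ × 464 × 10⁻¹⁵ = 3772.32 × 10⁻²⁴ J

0.00000000377232 picojoules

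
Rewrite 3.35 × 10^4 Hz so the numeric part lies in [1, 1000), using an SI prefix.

= 33.5 × 10^3 Hz; 10^3 is kilo.

33.5 kHz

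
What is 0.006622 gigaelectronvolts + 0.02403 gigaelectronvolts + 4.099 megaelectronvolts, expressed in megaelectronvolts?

34.751 megaelectronvolts

In megaelectronvolts:
  0.006622 gigaelectronvolts = 0.006622 × 10³ megaelectronvolts = 6.622
  0.02403 gigaelectronvolts = 0.02403 × 10³ megaelectronvolts = 24.03
  4.099 megaelectronvolts → 4.099
Sum: 6.622 + 24.03 + 4.099 = 34.751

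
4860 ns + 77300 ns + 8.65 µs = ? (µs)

In µs:
  4860 ns = 4860e-3 µs = 4.86
  77300 ns = 77300e-3 µs = 77.3
  8.65 µs → 8.65
Sum: 4.86 + 77.3 + 8.65 = 90.81

90.81 µs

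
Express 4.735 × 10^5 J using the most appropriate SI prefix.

= 473.5 × 10^3 J; 10^3 is kilo.

473.5 kJ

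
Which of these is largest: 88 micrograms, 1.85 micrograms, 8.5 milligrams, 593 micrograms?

88 micrograms = 0.000088 grams
1.85 micrograms = 0.00000185 grams
8.5 milligrams = 0.0085 grams
593 micrograms = 0.000593 grams

8.5 milligrams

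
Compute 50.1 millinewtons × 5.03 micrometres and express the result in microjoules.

50.1 × 10⁻³ × 5.03 × 10⁻⁶ = 252.003 × 10⁻⁹ J

0.252003 microjoules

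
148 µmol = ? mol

micro = 10^-6, (no prefix) = 10^0; factor is 10^-6.
148 × 10^-6 = 0.000148

0.000148 mol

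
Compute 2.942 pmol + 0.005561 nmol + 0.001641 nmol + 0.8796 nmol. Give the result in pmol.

889.744 pmol

In pmol:
  2.942 pmol → 2.942
  0.005561 nmol = 0.005561e3 pmol = 5.561
  0.001641 nmol = 0.001641e3 pmol = 1.641
  0.8796 nmol = 0.8796e3 pmol = 879.6
Sum: 2.942 + 5.561 + 1.641 + 879.6 = 889.744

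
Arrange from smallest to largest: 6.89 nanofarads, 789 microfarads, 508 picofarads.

508 picofarads < 6.89 nanofarads < 789 microfarads

6.89 nanofarads = 0.00000000689 farads
789 microfarads = 0.000789 farads
508 picofarads = 0.000000000508 farads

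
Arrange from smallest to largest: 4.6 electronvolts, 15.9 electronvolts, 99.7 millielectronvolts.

4.6 electronvolts = 4.6 electronvolts
15.9 electronvolts = 15.9 electronvolts
99.7 millielectronvolts = 0.0997 electronvolts

99.7 millielectronvolts < 4.6 electronvolts < 15.9 electronvolts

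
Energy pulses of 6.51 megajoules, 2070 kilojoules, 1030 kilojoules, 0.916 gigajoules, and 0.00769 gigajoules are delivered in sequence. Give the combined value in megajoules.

933.3 megajoules

In megajoules:
  6.51 megajoules → 6.51
  2070 kilojoules = 2070 × 10⁻³ megajoules = 2.07
  1030 kilojoules = 1030 × 10⁻³ megajoules = 1.03
  0.916 gigajoules = 0.916 × 10³ megajoules = 916
  0.00769 gigajoules = 0.00769 × 10³ megajoules = 7.69
Sum: 6.51 + 2.07 + 1.03 + 916 + 7.69 = 933.3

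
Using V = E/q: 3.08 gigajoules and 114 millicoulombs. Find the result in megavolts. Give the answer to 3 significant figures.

(3.08e9) / (114e-3) = 0.027018e12 V

27000 megavolts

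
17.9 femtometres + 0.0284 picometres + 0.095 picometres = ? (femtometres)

141.3 femtometres

In femtometres:
  17.9 femtometres → 17.9
  0.0284 picometres = 0.0284e3 femtometres = 28.4
  0.095 picometres = 0.095e3 femtometres = 95
Sum: 17.9 + 28.4 + 95 = 141.3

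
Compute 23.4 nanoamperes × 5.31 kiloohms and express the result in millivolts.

23.4 × 10⁻⁹ × 5.31 × 10³ = 124.254 × 10⁻⁶ V

0.124254 millivolts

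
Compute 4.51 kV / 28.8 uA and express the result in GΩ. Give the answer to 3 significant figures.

0.157 GΩ

(4.51 × 10³) / (28.8 × 10⁻⁶) = 0.1566 × 10⁹ Ω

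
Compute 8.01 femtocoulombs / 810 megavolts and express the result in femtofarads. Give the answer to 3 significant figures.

(8.01 × 10⁻¹⁵) / (810 × 10⁶) = 0.0098889 × 10⁻²¹ F

0.00000000989 femtofarads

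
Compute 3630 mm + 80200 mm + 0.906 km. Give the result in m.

989.83 m

In m:
  3630 mm = 3630e-3 m = 3.63
  80200 mm = 80200e-3 m = 80.2
  0.906 km = 0.906e3 m = 906
Sum: 3.63 + 80.2 + 906 = 989.83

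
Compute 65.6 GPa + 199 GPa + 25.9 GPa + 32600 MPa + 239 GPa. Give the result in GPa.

In GPa:
  65.6 GPa → 65.6
  199 GPa → 199
  25.9 GPa → 25.9
  32600 MPa = 32600e-3 GPa = 32.6
  239 GPa → 239
Sum: 65.6 + 199 + 25.9 + 32.6 + 239 = 562.1

562.1 GPa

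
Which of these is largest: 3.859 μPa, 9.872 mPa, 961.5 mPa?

3.859 μPa = 0.000003859 Pa
9.872 mPa = 0.009872 Pa
961.5 mPa = 0.9615 Pa

961.5 mPa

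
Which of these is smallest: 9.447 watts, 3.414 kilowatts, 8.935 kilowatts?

9.447 watts

9.447 watts = 9.447 watts
3.414 kilowatts = 3414 watts
8.935 kilowatts = 8935 watts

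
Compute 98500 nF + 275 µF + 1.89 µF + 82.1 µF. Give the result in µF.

457.49 µF

In µF:
  98500 nF = 98500 × 10⁻³ µF = 98.5
  275 µF → 275
  1.89 µF → 1.89
  82.1 µF → 82.1
Sum: 98.5 + 275 + 1.89 + 82.1 = 457.49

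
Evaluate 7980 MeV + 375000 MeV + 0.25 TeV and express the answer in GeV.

In GeV:
  7980 MeV = 7980e-3 GeV = 7.98
  375000 MeV = 375000e-3 GeV = 375
  0.25 TeV = 0.25e3 GeV = 250
Sum: 7.98 + 375 + 250 = 632.98

632.98 GeV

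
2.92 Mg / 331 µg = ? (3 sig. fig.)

(2.92 × 10^6) / (331 × 10^-6) = 0.008822 × 10^12

8820000000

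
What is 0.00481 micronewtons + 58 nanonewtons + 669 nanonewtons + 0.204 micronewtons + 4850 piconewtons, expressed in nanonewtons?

940.66 nanonewtons

In nanonewtons:
  0.00481 micronewtons = 0.00481 × 10^3 nanonewtons = 4.81
  58 nanonewtons → 58
  669 nanonewtons → 669
  0.204 micronewtons = 0.204 × 10^3 nanonewtons = 204
  4850 piconewtons = 4850 × 10^-3 nanonewtons = 4.85
Sum: 4.81 + 58 + 669 + 204 + 4.85 = 940.66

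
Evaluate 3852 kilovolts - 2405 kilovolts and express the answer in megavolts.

1.447 megavolts

In megavolts:
  3852 kilovolts = 3852 × 10^-3 megavolts = 3.852
  2405 kilovolts = 2405 × 10^-3 megavolts = 2.405
Difference: 3.852 - 2.405 = 1.447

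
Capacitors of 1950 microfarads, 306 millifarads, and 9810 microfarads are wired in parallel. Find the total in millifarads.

In millifarads:
  1950 microfarads = 1950 × 10^-3 millifarads = 1.95
  306 millifarads → 306
  9810 microfarads = 9810 × 10^-3 millifarads = 9.81
Sum: 1.95 + 306 + 9.81 = 317.76

317.76 millifarads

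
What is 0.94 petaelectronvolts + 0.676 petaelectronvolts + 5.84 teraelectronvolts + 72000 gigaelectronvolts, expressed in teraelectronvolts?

1693.84 teraelectronvolts

In teraelectronvolts:
  0.94 petaelectronvolts = 0.94 × 10^3 teraelectronvolts = 940
  0.676 petaelectronvolts = 0.676 × 10^3 teraelectronvolts = 676
  5.84 teraelectronvolts → 5.84
  72000 gigaelectronvolts = 72000 × 10^-3 teraelectronvolts = 72
Sum: 940 + 676 + 5.84 + 72 = 1693.84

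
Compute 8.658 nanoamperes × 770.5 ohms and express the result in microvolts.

6.670989 microvolts

8.658 × 10^-9 × 770.5 = 6670.989 × 10^-9 V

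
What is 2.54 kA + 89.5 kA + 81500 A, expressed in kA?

173.54 kA

In kA:
  2.54 kA → 2.54
  89.5 kA → 89.5
  81500 A = 81500e-3 kA = 81.5
Sum: 2.54 + 89.5 + 81.5 = 173.54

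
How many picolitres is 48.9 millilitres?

milli = 10^-3, pico = 10^-12; factor is 10^9.
48.9 × 10^9 = 48900000000

48900000000 picolitres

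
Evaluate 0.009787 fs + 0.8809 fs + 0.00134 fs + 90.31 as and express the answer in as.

982.337 as

In as:
  0.009787 fs = 0.009787e3 as = 9.787
  0.8809 fs = 0.8809e3 as = 880.9
  0.00134 fs = 0.00134e3 as = 1.34
  90.31 as → 90.31
Sum: 9.787 + 880.9 + 1.34 + 90.31 = 982.337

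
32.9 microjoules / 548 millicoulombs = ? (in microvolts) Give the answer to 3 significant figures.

60.0 microvolts

(32.9e-6) / (548e-3) = 0.060036e-3 V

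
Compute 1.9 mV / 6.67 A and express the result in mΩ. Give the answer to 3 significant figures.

(1.9 × 10⁻³) / (6.67) = 0.28486 × 10⁻³ Ω

0.285 mΩ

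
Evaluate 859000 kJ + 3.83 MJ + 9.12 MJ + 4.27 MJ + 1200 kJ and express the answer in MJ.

In MJ:
  859000 kJ = 859000 × 10^-3 MJ = 859
  3.83 MJ → 3.83
  9.12 MJ → 9.12
  4.27 MJ → 4.27
  1200 kJ = 1200 × 10^-3 MJ = 1.2
Sum: 859 + 3.83 + 9.12 + 4.27 + 1.2 = 877.42

877.42 MJ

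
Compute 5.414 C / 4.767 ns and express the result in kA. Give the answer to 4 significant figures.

1136000 kA

(5.414) / (4.767e-9) = 1.13572e9 A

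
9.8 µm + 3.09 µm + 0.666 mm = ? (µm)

678.89 µm

In µm:
  9.8 µm → 9.8
  3.09 µm → 3.09
  0.666 mm = 0.666 × 10³ µm = 666
Sum: 9.8 + 3.09 + 666 = 678.89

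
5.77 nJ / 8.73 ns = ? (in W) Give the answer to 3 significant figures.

0.661 W

(5.77e-9) / (8.73e-9) = 0.66094 W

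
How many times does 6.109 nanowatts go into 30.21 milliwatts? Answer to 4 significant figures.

4945000

(30.21 × 10⁻³) / (6.109 × 10⁻⁹) = 4.9452 × 10⁶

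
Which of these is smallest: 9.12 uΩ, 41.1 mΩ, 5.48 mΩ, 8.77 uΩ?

8.77 uΩ

9.12 uΩ = 0.00000912 Ω
41.1 mΩ = 0.0411 Ω
5.48 mΩ = 0.00548 Ω
8.77 uΩ = 0.00000877 Ω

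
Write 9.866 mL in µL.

9866 µL

milli = 10⁻³, micro = 10⁻⁶; factor is 10³.
9.866 × 10³ = 9866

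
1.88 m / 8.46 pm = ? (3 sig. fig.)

222000000000

(1.88) / (8.46e-12) = 0.2222e12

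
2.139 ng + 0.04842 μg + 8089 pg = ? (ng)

In ng:
  2.139 ng → 2.139
  0.04842 μg = 0.04842 × 10³ ng = 48.42
  8089 pg = 8089 × 10⁻³ ng = 8.089
Sum: 2.139 + 48.42 + 8.089 = 58.648

58.648 ng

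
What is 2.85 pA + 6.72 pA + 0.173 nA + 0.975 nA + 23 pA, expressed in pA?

1180.57 pA

In pA:
  2.85 pA → 2.85
  6.72 pA → 6.72
  0.173 nA = 0.173 × 10^3 pA = 173
  0.975 nA = 0.975 × 10^3 pA = 975
  23 pA → 23
Sum: 2.85 + 6.72 + 173 + 975 + 23 = 1180.57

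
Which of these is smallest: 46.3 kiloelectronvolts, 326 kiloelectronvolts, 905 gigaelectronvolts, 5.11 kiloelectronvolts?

5.11 kiloelectronvolts

46.3 kiloelectronvolts = 46300 electronvolts
326 kiloelectronvolts = 326000 electronvolts
905 gigaelectronvolts = 905000000000 electronvolts
5.11 kiloelectronvolts = 5110 electronvolts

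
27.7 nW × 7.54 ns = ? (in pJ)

27.7 × 10⁻⁹ × 7.54 × 10⁻⁹ = 208.858 × 10⁻¹⁸ J

0.000208858 pJ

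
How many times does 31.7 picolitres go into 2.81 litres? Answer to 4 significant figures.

(2.81) / (31.7 × 10⁻¹²) = 0.088644 × 10¹²

88640000000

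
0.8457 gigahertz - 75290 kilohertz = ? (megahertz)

In megahertz:
  0.8457 gigahertz = 0.8457 × 10³ megahertz = 845.7
  75290 kilohertz = 75290 × 10⁻³ megahertz = 75.29
Difference: 845.7 - 75.29 = 770.41

770.41 megahertz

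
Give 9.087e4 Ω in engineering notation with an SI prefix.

= 90.87e3 Ω; 1e3 is kilo.

90.87 kΩ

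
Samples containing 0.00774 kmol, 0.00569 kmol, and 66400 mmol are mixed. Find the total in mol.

79.83 mol

In mol:
  0.00774 kmol = 0.00774e3 mol = 7.74
  0.00569 kmol = 0.00569e3 mol = 5.69
  66400 mmol = 66400e-3 mol = 66.4
Sum: 7.74 + 5.69 + 66.4 = 79.83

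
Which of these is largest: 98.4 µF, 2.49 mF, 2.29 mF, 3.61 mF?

98.4 µF = 0.0000984 F
2.49 mF = 0.00249 F
2.29 mF = 0.00229 F
3.61 mF = 0.00361 F

3.61 mF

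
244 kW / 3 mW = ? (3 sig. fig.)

81300000

(244 × 10^3) / (3 × 10^-3) = 81.33 × 10^6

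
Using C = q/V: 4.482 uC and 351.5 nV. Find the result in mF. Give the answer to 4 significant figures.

12750 mF

(4.482 × 10^-6) / (351.5 × 10^-9) = 0.0127511 × 10^3 F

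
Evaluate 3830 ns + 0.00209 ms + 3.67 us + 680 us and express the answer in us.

689.59 us

In us:
  3830 ns = 3830 × 10^-3 us = 3.83
  0.00209 ms = 0.00209 × 10^3 us = 2.09
  3.67 us → 3.67
  680 us → 680
Sum: 3.83 + 2.09 + 3.67 + 680 = 689.59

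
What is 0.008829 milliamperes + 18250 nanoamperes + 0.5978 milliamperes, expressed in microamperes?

In microamperes:
  0.008829 milliamperes = 0.008829 × 10³ microamperes = 8.829
  18250 nanoamperes = 18250 × 10⁻³ microamperes = 18.25
  0.5978 milliamperes = 0.5978 × 10³ microamperes = 597.8
Sum: 8.829 + 18.25 + 597.8 = 624.879

624.879 microamperes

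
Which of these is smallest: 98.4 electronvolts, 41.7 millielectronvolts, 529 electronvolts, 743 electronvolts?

41.7 millielectronvolts

98.4 electronvolts = 98.4 electronvolts
41.7 millielectronvolts = 0.0417 electronvolts
529 electronvolts = 529 electronvolts
743 electronvolts = 743 electronvolts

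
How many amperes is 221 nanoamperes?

0.000000221 amperes

nano = 10⁻⁹, (no prefix) = 10⁰; factor is 10⁻⁹.
221 × 10⁻⁹ = 0.000000221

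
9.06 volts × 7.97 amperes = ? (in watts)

9.06 × 7.97 = 72.2082 W

72.2082 watts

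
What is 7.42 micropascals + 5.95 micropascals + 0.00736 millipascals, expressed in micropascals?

In micropascals:
  7.42 micropascals → 7.42
  5.95 micropascals → 5.95
  0.00736 millipascals = 0.00736 × 10³ micropascals = 7.36
Sum: 7.42 + 5.95 + 7.36 = 20.73

20.73 micropascals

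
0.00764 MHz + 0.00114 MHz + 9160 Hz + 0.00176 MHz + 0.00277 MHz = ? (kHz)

22.47 kHz

In kHz:
  0.00764 MHz = 0.00764 × 10^3 kHz = 7.64
  0.00114 MHz = 0.00114 × 10^3 kHz = 1.14
  9160 Hz = 9160 × 10^-3 kHz = 9.16
  0.00176 MHz = 0.00176 × 10^3 kHz = 1.76
  0.00277 MHz = 0.00277 × 10^3 kHz = 2.77
Sum: 7.64 + 1.14 + 9.16 + 1.76 + 2.77 = 22.47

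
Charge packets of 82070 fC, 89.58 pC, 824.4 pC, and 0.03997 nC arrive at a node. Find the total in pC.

In pC:
  82070 fC = 82070 × 10⁻³ pC = 82.07
  89.58 pC → 89.58
  824.4 pC → 824.4
  0.03997 nC = 0.03997 × 10³ pC = 39.97
Sum: 82.07 + 89.58 + 824.4 + 39.97 = 1036.02

1036.02 pC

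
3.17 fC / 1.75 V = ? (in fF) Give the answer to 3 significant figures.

1.81 fF

(3.17 × 10⁻¹⁵) / (1.75) = 1.8114 × 10⁻¹⁵ F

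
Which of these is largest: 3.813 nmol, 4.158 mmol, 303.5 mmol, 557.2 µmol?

303.5 mmol

3.813 nmol = 0.000000003813 mol
4.158 mmol = 0.004158 mol
303.5 mmol = 0.3035 mol
557.2 µmol = 0.0005572 mol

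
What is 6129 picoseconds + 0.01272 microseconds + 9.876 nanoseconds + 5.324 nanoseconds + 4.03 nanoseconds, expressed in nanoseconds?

38.079 nanoseconds

In nanoseconds:
  6129 picoseconds = 6129 × 10⁻³ nanoseconds = 6.129
  0.01272 microseconds = 0.01272 × 10³ nanoseconds = 12.72
  9.876 nanoseconds → 9.876
  5.324 nanoseconds → 5.324
  4.03 nanoseconds → 4.03
Sum: 6.129 + 12.72 + 9.876 + 5.324 + 4.03 = 38.079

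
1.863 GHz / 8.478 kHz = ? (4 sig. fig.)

(1.863 × 10^9) / (8.478 × 10^3) = 0.21975 × 10^6

219700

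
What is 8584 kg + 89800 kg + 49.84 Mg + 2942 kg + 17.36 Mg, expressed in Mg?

In Mg:
  8584 kg = 8584 × 10⁻³ Mg = 8.584
  89800 kg = 89800 × 10⁻³ Mg = 89.8
  49.84 Mg → 49.84
  2942 kg = 2942 × 10⁻³ Mg = 2.942
  17.36 Mg → 17.36
Sum: 8.584 + 89.8 + 49.84 + 2.942 + 17.36 = 168.526

168.526 Mg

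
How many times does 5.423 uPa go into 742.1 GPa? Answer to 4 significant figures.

(742.1 × 10⁹) / (5.423 × 10⁻⁶) = 136.84 × 10¹⁵

136800000000000000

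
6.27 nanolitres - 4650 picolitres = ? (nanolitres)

1.62 nanolitres

In nanolitres:
  6.27 nanolitres → 6.27
  4650 picolitres = 4650 × 10^-3 nanolitres = 4.65
Difference: 6.27 - 4.65 = 1.62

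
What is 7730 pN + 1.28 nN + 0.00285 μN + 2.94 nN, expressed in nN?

14.8 nN

In nN:
  7730 pN = 7730 × 10^-3 nN = 7.73
  1.28 nN → 1.28
  0.00285 μN = 0.00285 × 10^3 nN = 2.85
  2.94 nN → 2.94
Sum: 7.73 + 1.28 + 2.85 + 2.94 = 14.8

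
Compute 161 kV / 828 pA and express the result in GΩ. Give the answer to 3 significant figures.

(161e3) / (828e-12) = 0.19444e15 Ω

194000 GΩ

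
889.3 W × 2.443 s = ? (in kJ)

889.3 × 2.443 = 2172.5599 J

2.1725599 kJ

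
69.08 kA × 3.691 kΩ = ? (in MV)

69.08 × 10³ × 3.691 × 10³ = 254.97428 × 10⁶ V

254.97428 MV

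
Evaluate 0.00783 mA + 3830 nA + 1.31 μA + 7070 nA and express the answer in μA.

In μA:
  0.00783 mA = 0.00783 × 10^3 μA = 7.83
  3830 nA = 3830 × 10^-3 μA = 3.83
  1.31 μA → 1.31
  7070 nA = 7070 × 10^-3 μA = 7.07
Sum: 7.83 + 3.83 + 1.31 + 7.07 = 20.04

20.04 μA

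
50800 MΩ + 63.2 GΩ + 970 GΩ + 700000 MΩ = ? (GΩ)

1784 GΩ

In GΩ:
  50800 MΩ = 50800 × 10^-3 GΩ = 50.8
  63.2 GΩ → 63.2
  970 GΩ → 970
  700000 MΩ = 700000 × 10^-3 GΩ = 700
Sum: 50.8 + 63.2 + 970 + 700 = 1784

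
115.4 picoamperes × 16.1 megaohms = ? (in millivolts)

1.85794 millivolts

115.4 × 10⁻¹² × 16.1 × 10⁶ = 1857.94 × 10⁻⁶ V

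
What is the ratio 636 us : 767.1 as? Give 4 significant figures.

829100000000

(636e-6) / (767.1e-18) = 0.8291e12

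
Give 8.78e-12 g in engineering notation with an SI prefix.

8.78 pg

= 8.78e-12 g; 1e-12 is pico.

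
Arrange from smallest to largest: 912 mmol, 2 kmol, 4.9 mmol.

912 mmol = 0.912 mol
2 kmol = 2000 mol
4.9 mmol = 0.0049 mol

4.9 mmol < 912 mmol < 2 kmol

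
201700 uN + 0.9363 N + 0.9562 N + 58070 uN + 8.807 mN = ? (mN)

2161.077 mN

In mN:
  201700 uN = 201700 × 10⁻³ mN = 201.7
  0.9363 N = 0.9363 × 10³ mN = 936.3
  0.9562 N = 0.9562 × 10³ mN = 956.2
  58070 uN = 58070 × 10⁻³ mN = 58.07
  8.807 mN → 8.807
Sum: 201.7 + 936.3 + 956.2 + 58.07 + 8.807 = 2161.077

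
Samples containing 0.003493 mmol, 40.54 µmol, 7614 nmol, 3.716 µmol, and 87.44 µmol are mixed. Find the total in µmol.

142.803 µmol

In µmol:
  0.003493 mmol = 0.003493 × 10^3 µmol = 3.493
  40.54 µmol → 40.54
  7614 nmol = 7614 × 10^-3 µmol = 7.614
  3.716 µmol → 3.716
  87.44 µmol → 87.44
Sum: 3.493 + 40.54 + 7.614 + 3.716 + 87.44 = 142.803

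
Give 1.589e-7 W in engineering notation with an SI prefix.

158.9 nW

= 158.9e-9 W; 1e-9 is nano.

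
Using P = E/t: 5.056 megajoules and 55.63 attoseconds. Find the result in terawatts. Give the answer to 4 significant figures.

(5.056 × 10^6) / (55.63 × 10^-18) = 0.0908862 × 10^24 W

90890000000 terawatts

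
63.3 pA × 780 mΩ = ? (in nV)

0.049374 nV

63.3 × 10⁻¹² × 780 × 10⁻³ = 49374 × 10⁻¹⁵ V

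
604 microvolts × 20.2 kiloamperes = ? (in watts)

12.2008 watts

604 × 10^-6 × 20.2 × 10^3 = 12200.8 × 10^-3 W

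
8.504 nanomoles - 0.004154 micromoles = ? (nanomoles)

4.35 nanomoles

In nanomoles:
  8.504 nanomoles → 8.504
  0.004154 micromoles = 0.004154e3 nanomoles = 4.154
Difference: 8.504 - 4.154 = 4.35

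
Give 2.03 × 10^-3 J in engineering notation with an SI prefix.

= 2.03 × 10^-3 J; 10^-3 is milli.

2.03 mJ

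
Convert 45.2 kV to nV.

kilo = 10³, nano = 10⁻⁹; factor is 10¹².
45.2 × 10¹² = 45200000000000

45200000000000 nV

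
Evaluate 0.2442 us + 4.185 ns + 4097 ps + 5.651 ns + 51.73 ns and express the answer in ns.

309.863 ns

In ns:
  0.2442 us = 0.2442e3 ns = 244.2
  4.185 ns → 4.185
  4097 ps = 4097e-3 ns = 4.097
  5.651 ns → 5.651
  51.73 ns → 51.73
Sum: 244.2 + 4.185 + 4.097 + 5.651 + 51.73 = 309.863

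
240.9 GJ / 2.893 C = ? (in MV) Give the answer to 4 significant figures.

83270 MV

(240.9 × 10⁹) / (2.893) = 83.27 × 10⁹ V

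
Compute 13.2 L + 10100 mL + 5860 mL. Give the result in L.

29.16 L

In L:
  13.2 L → 13.2
  10100 mL = 10100e-3 L = 10.1
  5860 mL = 5860e-3 L = 5.86
Sum: 13.2 + 10.1 + 5.86 = 29.16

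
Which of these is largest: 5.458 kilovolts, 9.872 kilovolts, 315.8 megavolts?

5.458 kilovolts = 5458 volts
9.872 kilovolts = 9872 volts
315.8 megavolts = 315800000 volts

315.8 megavolts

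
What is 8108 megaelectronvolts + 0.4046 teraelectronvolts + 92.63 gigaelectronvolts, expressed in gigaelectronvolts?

505.338 gigaelectronvolts

In gigaelectronvolts:
  8108 megaelectronvolts = 8108 × 10^-3 gigaelectronvolts = 8.108
  0.4046 teraelectronvolts = 0.4046 × 10^3 gigaelectronvolts = 404.6
  92.63 gigaelectronvolts → 92.63
Sum: 8.108 + 404.6 + 92.63 = 505.338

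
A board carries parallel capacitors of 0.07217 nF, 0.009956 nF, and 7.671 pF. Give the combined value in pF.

89.797 pF

In pF:
  0.07217 nF = 0.07217 × 10^3 pF = 72.17
  0.009956 nF = 0.009956 × 10^3 pF = 9.956
  7.671 pF → 7.671
Sum: 72.17 + 9.956 + 7.671 = 89.797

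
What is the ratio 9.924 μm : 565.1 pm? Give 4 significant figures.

17560

(9.924 × 10^-6) / (565.1 × 10^-12) = 0.017561 × 10^6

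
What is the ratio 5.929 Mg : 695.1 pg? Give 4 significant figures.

(5.929 × 10^6) / (695.1 × 10^-12) = 0.0085297 × 10^18

8530000000000000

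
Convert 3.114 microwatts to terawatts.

0.000000000000000003114 terawatts

micro = 10⁻⁶, tera = 10¹²; factor is 10⁻¹⁸.
3.114 × 10⁻¹⁸ = 0.000000000000000003114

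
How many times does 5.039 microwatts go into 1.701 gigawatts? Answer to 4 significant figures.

337600000000000

(1.701e9) / (5.039e-6) = 0.33757e15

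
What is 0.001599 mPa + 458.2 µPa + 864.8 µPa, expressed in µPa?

1324.599 µPa

In µPa:
  0.001599 mPa = 0.001599 × 10³ µPa = 1.599
  458.2 µPa → 458.2
  864.8 µPa → 864.8
Sum: 1.599 + 458.2 + 864.8 = 1324.599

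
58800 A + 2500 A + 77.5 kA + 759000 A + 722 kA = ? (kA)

In kA:
  58800 A = 58800 × 10^-3 kA = 58.8
  2500 A = 2500 × 10^-3 kA = 2.5
  77.5 kA → 77.5
  759000 A = 759000 × 10^-3 kA = 759
  722 kA → 722
Sum: 58.8 + 2.5 + 77.5 + 759 + 722 = 1619.8

1619.8 kA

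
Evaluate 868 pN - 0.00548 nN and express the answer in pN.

862.52 pN

In pN:
  868 pN → 868
  0.00548 nN = 0.00548 × 10³ pN = 5.48
Difference: 868 - 5.48 = 862.52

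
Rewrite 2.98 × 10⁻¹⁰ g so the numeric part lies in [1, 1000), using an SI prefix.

298 pg

= 298 × 10⁻¹² g; 10⁻¹² is pico.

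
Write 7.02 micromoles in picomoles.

micro = 10^-6, pico = 10^-12; factor is 10^6.
7.02 × 10^6 = 7020000

7020000 picomoles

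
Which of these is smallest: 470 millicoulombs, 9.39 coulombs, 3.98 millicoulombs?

3.98 millicoulombs

470 millicoulombs = 0.47 coulombs
9.39 coulombs = 9.39 coulombs
3.98 millicoulombs = 0.00398 coulombs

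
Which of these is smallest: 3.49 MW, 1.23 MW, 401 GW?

3.49 MW = 3490000 W
1.23 MW = 1230000 W
401 GW = 401000000000 W

1.23 MW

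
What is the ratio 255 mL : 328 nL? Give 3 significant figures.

(255e-3) / (328e-9) = 0.7774e6

777000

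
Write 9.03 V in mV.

(no prefix) = 10^0, milli = 10^-3; factor is 10^3.
9.03 × 10^3 = 9030

9030 mV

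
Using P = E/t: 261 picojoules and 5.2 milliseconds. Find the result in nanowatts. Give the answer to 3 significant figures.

50.2 nanowatts

(261e-12) / (5.2e-3) = 50.192e-9 W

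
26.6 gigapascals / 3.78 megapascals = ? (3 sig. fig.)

(26.6e9) / (3.78e6) = 7.037e3

7040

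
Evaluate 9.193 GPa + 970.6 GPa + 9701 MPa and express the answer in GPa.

In GPa:
  9.193 GPa → 9.193
  970.6 GPa → 970.6
  9701 MPa = 9701 × 10^-3 GPa = 9.701
Sum: 9.193 + 970.6 + 9.701 = 989.494

989.494 GPa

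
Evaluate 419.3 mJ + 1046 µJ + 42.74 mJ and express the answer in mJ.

463.086 mJ

In mJ:
  419.3 mJ → 419.3
  1046 µJ = 1046 × 10⁻³ mJ = 1.046
  42.74 mJ → 42.74
Sum: 419.3 + 1.046 + 42.74 = 463.086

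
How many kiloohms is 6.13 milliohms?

0.00000613 kiloohms

milli = 10^-3, kilo = 10^3; factor is 10^-6.
6.13 × 10^-6 = 0.00000613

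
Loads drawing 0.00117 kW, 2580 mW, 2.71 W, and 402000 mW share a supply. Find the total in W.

408.46 W

In W:
  0.00117 kW = 0.00117e3 W = 1.17
  2580 mW = 2580e-3 W = 2.58
  2.71 W → 2.71
  402000 mW = 402000e-3 W = 402
Sum: 1.17 + 2.58 + 2.71 + 402 = 408.46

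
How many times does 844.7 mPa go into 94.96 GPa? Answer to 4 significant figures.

112400000000

(94.96e9) / (844.7e-3) = 0.11242e12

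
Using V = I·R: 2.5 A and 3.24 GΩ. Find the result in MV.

2.5 × 3.24 × 10⁹ = 8.1 × 10⁹ V

8100 MV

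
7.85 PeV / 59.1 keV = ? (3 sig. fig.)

133000000000

(7.85 × 10^15) / (59.1 × 10^3) = 0.1328 × 10^12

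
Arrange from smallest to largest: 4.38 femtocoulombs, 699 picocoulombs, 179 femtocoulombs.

4.38 femtocoulombs = 0.00000000000000438 coulombs
699 picocoulombs = 0.000000000699 coulombs
179 femtocoulombs = 0.000000000000179 coulombs

4.38 femtocoulombs < 179 femtocoulombs < 699 picocoulombs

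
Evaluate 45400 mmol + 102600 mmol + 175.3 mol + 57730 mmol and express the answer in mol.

In mol:
  45400 mmol = 45400 × 10⁻³ mol = 45.4
  102600 mmol = 102600 × 10⁻³ mol = 102.6
  175.3 mol → 175.3
  57730 mmol = 57730 × 10⁻³ mol = 57.73
Sum: 45.4 + 102.6 + 175.3 + 57.73 = 381.03

381.03 mol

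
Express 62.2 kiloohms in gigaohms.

0.0000622 gigaohms

kilo = 10³, giga = 10⁹; factor is 10⁻⁶.
62.2 × 10⁻⁶ = 0.0000622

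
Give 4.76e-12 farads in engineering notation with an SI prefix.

4.76 picofarads

= 4.76e-12 farads; 1e-12 is pico.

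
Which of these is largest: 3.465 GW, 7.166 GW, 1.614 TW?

3.465 GW = 3465000000 W
7.166 GW = 7166000000 W
1.614 TW = 1614000000000 W

1.614 TW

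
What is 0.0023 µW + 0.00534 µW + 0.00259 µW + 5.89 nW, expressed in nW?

In nW:
  0.0023 µW = 0.0023 × 10^3 nW = 2.3
  0.00534 µW = 0.00534 × 10^3 nW = 5.34
  0.00259 µW = 0.00259 × 10^3 nW = 2.59
  5.89 nW → 5.89
Sum: 2.3 + 5.34 + 2.59 + 5.89 = 16.12

16.12 nW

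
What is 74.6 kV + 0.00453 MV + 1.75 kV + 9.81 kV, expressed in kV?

In kV:
  74.6 kV → 74.6
  0.00453 MV = 0.00453e3 kV = 4.53
  1.75 kV → 1.75
  9.81 kV → 9.81
Sum: 74.6 + 4.53 + 1.75 + 9.81 = 90.69

90.69 kV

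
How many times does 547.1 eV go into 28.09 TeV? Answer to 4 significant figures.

(28.09 × 10^12) / (547.1) = 0.051343 × 10^12

51340000000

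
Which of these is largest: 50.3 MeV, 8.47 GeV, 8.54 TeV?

50.3 MeV = 50300000 eV
8.47 GeV = 8470000000 eV
8.54 TeV = 8540000000000 eV

8.54 TeV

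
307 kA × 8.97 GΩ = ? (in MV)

2753790000 MV

307 × 10^3 × 8.97 × 10^9 = 2753.79 × 10^12 V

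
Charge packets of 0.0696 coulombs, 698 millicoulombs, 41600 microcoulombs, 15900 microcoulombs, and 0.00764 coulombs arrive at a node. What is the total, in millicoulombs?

832.74 millicoulombs

In millicoulombs:
  0.0696 coulombs = 0.0696 × 10³ millicoulombs = 69.6
  698 millicoulombs → 698
  41600 microcoulombs = 41600 × 10⁻³ millicoulombs = 41.6
  15900 microcoulombs = 15900 × 10⁻³ millicoulombs = 15.9
  0.00764 coulombs = 0.00764 × 10³ millicoulombs = 7.64
Sum: 69.6 + 698 + 41.6 + 15.9 + 7.64 = 832.74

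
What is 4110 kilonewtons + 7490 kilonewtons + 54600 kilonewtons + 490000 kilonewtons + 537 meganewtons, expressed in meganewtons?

In meganewtons:
  4110 kilonewtons = 4110e-3 meganewtons = 4.11
  7490 kilonewtons = 7490e-3 meganewtons = 7.49
  54600 kilonewtons = 54600e-3 meganewtons = 54.6
  490000 kilonewtons = 490000e-3 meganewtons = 490
  537 meganewtons → 537
Sum: 4.11 + 7.49 + 54.6 + 490 + 537 = 1093.2

1093.2 meganewtons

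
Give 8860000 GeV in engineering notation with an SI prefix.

8.86 PeV

= 8.86e15 eV; 1e15 is peta.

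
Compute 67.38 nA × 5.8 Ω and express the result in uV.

67.38 × 10⁻⁹ × 5.8 = 390.804 × 10⁻⁹ V

0.390804 uV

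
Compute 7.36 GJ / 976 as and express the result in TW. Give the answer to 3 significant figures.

7540000000000 TW

(7.36 × 10^9) / (976 × 10^-18) = 0.007541 × 10^27 W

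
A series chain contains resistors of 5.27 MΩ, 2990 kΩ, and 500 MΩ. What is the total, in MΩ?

In MΩ:
  5.27 MΩ → 5.27
  2990 kΩ = 2990 × 10⁻³ MΩ = 2.99
  500 MΩ → 500
Sum: 5.27 + 2.99 + 500 = 508.26

508.26 MΩ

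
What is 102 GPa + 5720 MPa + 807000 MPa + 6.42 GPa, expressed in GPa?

In GPa:
  102 GPa → 102
  5720 MPa = 5720 × 10^-3 GPa = 5.72
  807000 MPa = 807000 × 10^-3 GPa = 807
  6.42 GPa → 6.42
Sum: 102 + 5.72 + 807 + 6.42 = 921.14

921.14 GPa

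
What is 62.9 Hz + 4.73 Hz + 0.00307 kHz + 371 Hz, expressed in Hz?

441.7 Hz

In Hz:
  62.9 Hz → 62.9
  4.73 Hz → 4.73
  0.00307 kHz = 0.00307e3 Hz = 3.07
  371 Hz → 371
Sum: 62.9 + 4.73 + 3.07 + 371 = 441.7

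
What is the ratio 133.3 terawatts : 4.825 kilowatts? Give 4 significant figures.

27630000000

(133.3 × 10¹²) / (4.825 × 10³) = 27.627 × 10⁹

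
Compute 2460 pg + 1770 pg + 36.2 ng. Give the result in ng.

40.43 ng

In ng:
  2460 pg = 2460e-3 ng = 2.46
  1770 pg = 1770e-3 ng = 1.77
  36.2 ng → 36.2
Sum: 2.46 + 1.77 + 36.2 = 40.43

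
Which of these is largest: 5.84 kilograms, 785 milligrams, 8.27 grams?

5.84 kilograms

5.84 kilograms = 5840 grams
785 milligrams = 0.785 grams
8.27 grams = 8.27 grams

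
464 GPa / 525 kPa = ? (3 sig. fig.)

(464 × 10^9) / (525 × 10^3) = 0.8838 × 10^6

884000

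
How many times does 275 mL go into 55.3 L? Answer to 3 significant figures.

201

(55.3) / (275e-3) = 0.2011e3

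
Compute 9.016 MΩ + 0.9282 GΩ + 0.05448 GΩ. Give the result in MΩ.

In MΩ:
  9.016 MΩ → 9.016
  0.9282 GΩ = 0.9282 × 10³ MΩ = 928.2
  0.05448 GΩ = 0.05448 × 10³ MΩ = 54.48
Sum: 9.016 + 928.2 + 54.48 = 991.696

991.696 MΩ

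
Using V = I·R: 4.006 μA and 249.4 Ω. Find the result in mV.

4.006 × 10^-6 × 249.4 = 999.0964 × 10^-6 V

0.9990964 mV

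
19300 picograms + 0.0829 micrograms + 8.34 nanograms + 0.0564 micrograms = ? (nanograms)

In nanograms:
  19300 picograms = 19300e-3 nanograms = 19.3
  0.0829 micrograms = 0.0829e3 nanograms = 82.9
  8.34 nanograms → 8.34
  0.0564 micrograms = 0.0564e3 nanograms = 56.4
Sum: 19.3 + 82.9 + 8.34 + 56.4 = 166.94

166.94 nanograms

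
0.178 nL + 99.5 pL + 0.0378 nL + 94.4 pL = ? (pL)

In pL:
  0.178 nL = 0.178e3 pL = 178
  99.5 pL → 99.5
  0.0378 nL = 0.0378e3 pL = 37.8
  94.4 pL → 94.4
Sum: 178 + 99.5 + 37.8 + 94.4 = 409.7

409.7 pL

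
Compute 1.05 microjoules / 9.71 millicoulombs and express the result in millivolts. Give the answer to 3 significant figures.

(1.05 × 10⁻⁶) / (9.71 × 10⁻³) = 0.10814 × 10⁻³ V

0.108 millivolts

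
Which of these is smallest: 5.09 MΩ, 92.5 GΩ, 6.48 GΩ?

5.09 MΩ

5.09 MΩ = 5090000 Ω
92.5 GΩ = 92500000000 Ω
6.48 GΩ = 6480000000 Ω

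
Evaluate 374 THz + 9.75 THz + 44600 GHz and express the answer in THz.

428.35 THz

In THz:
  374 THz → 374
  9.75 THz → 9.75
  44600 GHz = 44600 × 10⁻³ THz = 44.6
Sum: 374 + 9.75 + 44.6 = 428.35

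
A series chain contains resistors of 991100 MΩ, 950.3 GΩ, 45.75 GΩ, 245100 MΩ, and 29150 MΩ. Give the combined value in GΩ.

In GΩ:
  991100 MΩ = 991100e-3 GΩ = 991.1
  950.3 GΩ → 950.3
  45.75 GΩ → 45.75
  245100 MΩ = 245100e-3 GΩ = 245.1
  29150 MΩ = 29150e-3 GΩ = 29.15
Sum: 991.1 + 950.3 + 45.75 + 245.1 + 29.15 = 2261.4

2261.4 GΩ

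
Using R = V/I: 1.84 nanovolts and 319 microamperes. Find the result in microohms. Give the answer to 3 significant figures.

(1.84e-9) / (319e-6) = 0.005768e-3 Ω

5.77 microohms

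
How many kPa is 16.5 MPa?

16500 kPa

mega = 10⁶, kilo = 10³; factor is 10³.
16.5 × 10³ = 16500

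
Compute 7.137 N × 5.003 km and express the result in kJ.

35.706411 kJ

7.137 × 5.003 × 10^3 = 35.706411 × 10^3 J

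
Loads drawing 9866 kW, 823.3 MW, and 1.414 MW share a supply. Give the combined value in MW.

834.58 MW

In MW:
  9866 kW = 9866 × 10^-3 MW = 9.866
  823.3 MW → 823.3
  1.414 MW → 1.414
Sum: 9.866 + 823.3 + 1.414 = 834.58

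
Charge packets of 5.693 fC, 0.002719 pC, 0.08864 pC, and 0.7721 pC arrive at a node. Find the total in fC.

869.152 fC

In fC:
  5.693 fC → 5.693
  0.002719 pC = 0.002719e3 fC = 2.719
  0.08864 pC = 0.08864e3 fC = 88.64
  0.7721 pC = 0.7721e3 fC = 772.1
Sum: 5.693 + 2.719 + 88.64 + 772.1 = 869.152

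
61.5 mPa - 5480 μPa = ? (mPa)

56.02 mPa

In mPa:
  61.5 mPa → 61.5
  5480 μPa = 5480e-3 mPa = 5.48
Difference: 61.5 - 5.48 = 56.02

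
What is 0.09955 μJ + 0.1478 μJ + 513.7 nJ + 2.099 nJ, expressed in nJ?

In nJ:
  0.09955 μJ = 0.09955 × 10^3 nJ = 99.55
  0.1478 μJ = 0.1478 × 10^3 nJ = 147.8
  513.7 nJ → 513.7
  2.099 nJ → 2.099
Sum: 99.55 + 147.8 + 513.7 + 2.099 = 763.149

763.149 nJ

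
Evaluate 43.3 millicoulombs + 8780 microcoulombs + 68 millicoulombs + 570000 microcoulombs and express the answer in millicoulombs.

In millicoulombs:
  43.3 millicoulombs → 43.3
  8780 microcoulombs = 8780 × 10⁻³ millicoulombs = 8.78
  68 millicoulombs → 68
  570000 microcoulombs = 570000 × 10⁻³ millicoulombs = 570
Sum: 43.3 + 8.78 + 68 + 570 = 690.08

690.08 millicoulombs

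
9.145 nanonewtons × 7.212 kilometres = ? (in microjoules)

65.95374 microjoules

9.145e-9 × 7.212e3 = 65.95374e-6 J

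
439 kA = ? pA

kilo = 10^3, pico = 10^-12; factor is 10^15.
439 × 10^15 = 439000000000000000

439000000000000000 pA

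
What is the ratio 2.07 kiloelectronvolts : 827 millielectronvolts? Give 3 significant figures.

(2.07e3) / (827e-3) = 0.002503e6

2500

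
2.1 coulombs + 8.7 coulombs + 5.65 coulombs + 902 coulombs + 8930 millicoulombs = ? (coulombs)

927.38 coulombs

In coulombs:
  2.1 coulombs → 2.1
  8.7 coulombs → 8.7
  5.65 coulombs → 5.65
  902 coulombs → 902
  8930 millicoulombs = 8930 × 10⁻³ coulombs = 8.93
Sum: 2.1 + 8.7 + 5.65 + 902 + 8.93 = 927.38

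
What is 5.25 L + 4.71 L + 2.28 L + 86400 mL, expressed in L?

In L:
  5.25 L → 5.25
  4.71 L → 4.71
  2.28 L → 2.28
  86400 mL = 86400e-3 L = 86.4
Sum: 5.25 + 4.71 + 2.28 + 86.4 = 98.64

98.64 L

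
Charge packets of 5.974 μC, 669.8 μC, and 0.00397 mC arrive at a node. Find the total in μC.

In μC:
  5.974 μC → 5.974
  669.8 μC → 669.8
  0.00397 mC = 0.00397e3 μC = 3.97
Sum: 5.974 + 669.8 + 3.97 = 679.744

679.744 μC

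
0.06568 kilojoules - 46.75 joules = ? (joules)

In joules:
  0.06568 kilojoules = 0.06568e3 joules = 65.68
  46.75 joules → 46.75
Difference: 65.68 - 46.75 = 18.93

18.93 joules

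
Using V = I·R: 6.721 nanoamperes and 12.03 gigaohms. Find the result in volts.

6.721e-9 × 12.03e9 = 80.85363 V

80.85363 volts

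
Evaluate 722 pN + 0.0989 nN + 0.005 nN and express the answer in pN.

In pN:
  722 pN → 722
  0.0989 nN = 0.0989e3 pN = 98.9
  0.005 nN = 0.005e3 pN = 5
Sum: 722 + 98.9 + 5 = 825.9

825.9 pN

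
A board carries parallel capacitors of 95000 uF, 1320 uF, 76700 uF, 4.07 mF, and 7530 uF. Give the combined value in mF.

In mF:
  95000 uF = 95000 × 10^-3 mF = 95
  1320 uF = 1320 × 10^-3 mF = 1.32
  76700 uF = 76700 × 10^-3 mF = 76.7
  4.07 mF → 4.07
  7530 uF = 7530 × 10^-3 mF = 7.53
Sum: 95 + 1.32 + 76.7 + 4.07 + 7.53 = 184.62

184.62 mF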